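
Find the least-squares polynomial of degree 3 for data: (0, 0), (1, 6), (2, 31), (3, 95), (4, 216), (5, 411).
1/9 + (611/378)x + (223/252)x² + (329/108)x³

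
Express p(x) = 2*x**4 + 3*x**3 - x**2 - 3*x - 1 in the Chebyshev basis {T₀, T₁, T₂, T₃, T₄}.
(-3/4)T₀ + (-3/4)T₁ + (1/2)T₂ + (3/4)T₃ + (1/4)T₄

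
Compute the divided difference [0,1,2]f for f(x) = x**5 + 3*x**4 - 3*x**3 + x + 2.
27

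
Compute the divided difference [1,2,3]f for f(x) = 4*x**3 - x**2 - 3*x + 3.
23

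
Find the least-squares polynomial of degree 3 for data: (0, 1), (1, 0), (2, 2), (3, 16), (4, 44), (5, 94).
137/126 + (-1349/756)x + (-38/63)x² + (101/108)x³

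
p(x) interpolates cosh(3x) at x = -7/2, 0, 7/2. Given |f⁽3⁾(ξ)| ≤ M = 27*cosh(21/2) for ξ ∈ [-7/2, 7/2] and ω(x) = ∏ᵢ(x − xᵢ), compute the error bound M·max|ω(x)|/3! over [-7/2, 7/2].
343*sqrt(3)*cosh(21/2)/8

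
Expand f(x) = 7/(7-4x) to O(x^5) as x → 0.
1 + 4*x/7 + 16*x**2/49 + 64*x**3/343 + 256*x**4/2401 + O(x**5)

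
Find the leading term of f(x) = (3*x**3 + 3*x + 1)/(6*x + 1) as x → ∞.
x**2/2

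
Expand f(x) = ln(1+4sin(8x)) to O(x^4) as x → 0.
32*x - 512*x**2 + 31744*x**3/3 + O(x**4)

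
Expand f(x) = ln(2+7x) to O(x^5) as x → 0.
log(2) + 7*x/2 - 49*x**2/8 + 343*x**3/24 - 2401*x**4/64 + O(x**5)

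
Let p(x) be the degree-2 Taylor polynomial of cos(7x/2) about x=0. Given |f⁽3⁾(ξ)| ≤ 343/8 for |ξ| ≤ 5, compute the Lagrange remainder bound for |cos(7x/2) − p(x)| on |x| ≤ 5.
42875/48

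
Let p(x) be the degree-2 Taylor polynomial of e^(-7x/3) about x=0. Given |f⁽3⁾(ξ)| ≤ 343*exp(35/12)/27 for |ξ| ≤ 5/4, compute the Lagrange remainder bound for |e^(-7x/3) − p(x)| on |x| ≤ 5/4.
42875*exp(35/12)/10368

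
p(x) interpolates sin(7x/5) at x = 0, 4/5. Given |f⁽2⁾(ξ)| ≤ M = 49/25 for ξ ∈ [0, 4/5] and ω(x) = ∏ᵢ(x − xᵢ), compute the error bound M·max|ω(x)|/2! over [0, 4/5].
98/625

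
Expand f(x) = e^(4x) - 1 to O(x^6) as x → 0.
4*x + 8*x**2 + 32*x**3/3 + 32*x**4/3 + 128*x**5/15 + O(x**6)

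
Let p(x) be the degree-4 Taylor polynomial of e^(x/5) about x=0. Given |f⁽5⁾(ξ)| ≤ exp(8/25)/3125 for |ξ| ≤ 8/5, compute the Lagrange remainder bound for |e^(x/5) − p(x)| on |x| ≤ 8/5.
4096*exp(8/25)/146484375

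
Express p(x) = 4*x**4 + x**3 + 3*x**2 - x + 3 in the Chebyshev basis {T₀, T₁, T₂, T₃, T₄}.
(6)T₀ + (-1/4)T₁ + (7/2)T₂ + (1/4)T₃ + (1/2)T₄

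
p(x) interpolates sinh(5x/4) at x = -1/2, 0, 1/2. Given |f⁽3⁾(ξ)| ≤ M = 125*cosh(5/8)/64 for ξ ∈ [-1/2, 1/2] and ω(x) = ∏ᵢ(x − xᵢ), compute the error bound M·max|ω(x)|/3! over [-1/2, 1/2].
125*sqrt(3)*cosh(5/8)/13824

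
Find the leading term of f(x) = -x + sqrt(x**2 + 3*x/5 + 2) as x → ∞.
3/10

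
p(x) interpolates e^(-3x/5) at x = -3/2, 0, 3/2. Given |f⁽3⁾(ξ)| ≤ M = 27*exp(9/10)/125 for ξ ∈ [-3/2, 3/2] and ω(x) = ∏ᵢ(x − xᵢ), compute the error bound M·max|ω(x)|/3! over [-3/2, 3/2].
27*sqrt(3)*exp(9/10)/1000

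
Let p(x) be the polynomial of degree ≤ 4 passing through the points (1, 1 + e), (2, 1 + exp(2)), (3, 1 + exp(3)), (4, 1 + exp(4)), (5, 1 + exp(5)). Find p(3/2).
-35*exp(3)/64 - 5*exp(5)/128 + 35*e/128 + 1 + 35*exp(2)/32 + 7*exp(4)/32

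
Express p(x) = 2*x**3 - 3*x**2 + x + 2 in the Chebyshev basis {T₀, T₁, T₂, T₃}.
(1/2)T₀ + (5/2)T₁ + (-3/2)T₂ + (1/2)T₃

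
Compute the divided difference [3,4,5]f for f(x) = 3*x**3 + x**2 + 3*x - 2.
37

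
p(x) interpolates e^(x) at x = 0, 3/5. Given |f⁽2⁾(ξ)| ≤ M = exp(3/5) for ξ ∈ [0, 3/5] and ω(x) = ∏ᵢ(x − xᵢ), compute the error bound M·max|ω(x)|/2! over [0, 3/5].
9*exp(3/5)/200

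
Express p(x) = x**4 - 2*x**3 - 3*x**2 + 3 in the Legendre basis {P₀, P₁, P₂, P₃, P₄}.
(11/5)P₀ + (-6/5)P₁ + (-10/7)P₂ + (-4/5)P₃ + (8/35)P₄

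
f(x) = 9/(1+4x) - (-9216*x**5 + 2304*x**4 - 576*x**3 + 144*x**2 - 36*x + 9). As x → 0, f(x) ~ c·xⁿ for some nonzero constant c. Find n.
6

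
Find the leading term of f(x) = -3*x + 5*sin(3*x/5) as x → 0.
-9*x**3/50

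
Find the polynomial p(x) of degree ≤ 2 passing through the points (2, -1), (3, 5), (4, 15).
2*x**2 - 4*x - 1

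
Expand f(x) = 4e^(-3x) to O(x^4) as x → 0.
4 - 12*x + 18*x**2 - 18*x**3 + O(x**4)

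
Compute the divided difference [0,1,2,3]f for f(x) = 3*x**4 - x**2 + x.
18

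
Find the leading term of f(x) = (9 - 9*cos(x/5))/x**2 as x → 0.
9/50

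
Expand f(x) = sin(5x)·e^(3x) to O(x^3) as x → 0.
5*x + 15*x**2 + O(x**3)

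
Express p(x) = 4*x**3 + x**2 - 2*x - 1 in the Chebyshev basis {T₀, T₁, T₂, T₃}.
(-1/2)T₀ + T₁ + (1/2)T₂ + T₃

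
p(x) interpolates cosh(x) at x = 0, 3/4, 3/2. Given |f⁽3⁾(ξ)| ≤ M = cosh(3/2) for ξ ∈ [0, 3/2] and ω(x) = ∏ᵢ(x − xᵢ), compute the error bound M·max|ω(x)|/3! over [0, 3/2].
sqrt(3)*cosh(3/2)/64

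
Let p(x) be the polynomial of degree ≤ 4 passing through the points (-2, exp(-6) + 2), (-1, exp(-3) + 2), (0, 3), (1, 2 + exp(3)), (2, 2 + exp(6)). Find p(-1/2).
(-5 + 60*exp(3) + (-20*exp(3) + 346 + 3*exp(6))*exp(6))*exp(-6)/128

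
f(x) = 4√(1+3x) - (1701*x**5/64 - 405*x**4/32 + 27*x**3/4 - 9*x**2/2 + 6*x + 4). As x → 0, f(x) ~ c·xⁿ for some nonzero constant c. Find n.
6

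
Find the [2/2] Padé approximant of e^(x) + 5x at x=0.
(-91*x**2/108 + 52*x/9 + 1)/(-x**2/108 - 2*x/9 + 1)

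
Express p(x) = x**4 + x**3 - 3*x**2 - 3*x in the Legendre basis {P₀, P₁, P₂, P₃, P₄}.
(-4/5)P₀ + (-12/5)P₁ + (-10/7)P₂ + (2/5)P₃ + (8/35)P₄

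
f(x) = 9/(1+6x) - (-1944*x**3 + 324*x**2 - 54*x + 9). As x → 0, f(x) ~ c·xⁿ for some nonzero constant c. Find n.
4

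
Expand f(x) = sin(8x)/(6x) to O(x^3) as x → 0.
4/3 - 128*x**2/9 + O(x**3)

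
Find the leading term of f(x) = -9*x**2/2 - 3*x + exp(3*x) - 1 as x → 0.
9*x**3/2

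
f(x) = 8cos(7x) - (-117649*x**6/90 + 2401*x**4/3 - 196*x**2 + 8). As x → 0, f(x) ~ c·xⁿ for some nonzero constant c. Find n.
8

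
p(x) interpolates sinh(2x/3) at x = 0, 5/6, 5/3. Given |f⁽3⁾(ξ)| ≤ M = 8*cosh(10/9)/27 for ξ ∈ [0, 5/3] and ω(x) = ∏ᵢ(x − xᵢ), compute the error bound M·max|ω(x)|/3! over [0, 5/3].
125*sqrt(3)*cosh(10/9)/19683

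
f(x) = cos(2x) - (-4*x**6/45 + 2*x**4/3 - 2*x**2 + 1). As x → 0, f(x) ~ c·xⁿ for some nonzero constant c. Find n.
8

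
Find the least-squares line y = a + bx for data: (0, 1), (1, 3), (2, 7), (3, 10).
a = 3/5, b = 31/10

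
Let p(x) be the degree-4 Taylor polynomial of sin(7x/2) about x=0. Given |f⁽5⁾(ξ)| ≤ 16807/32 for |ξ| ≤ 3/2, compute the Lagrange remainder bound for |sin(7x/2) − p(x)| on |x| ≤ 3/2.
1361367/40960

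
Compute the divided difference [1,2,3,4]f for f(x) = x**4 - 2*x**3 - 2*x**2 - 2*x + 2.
8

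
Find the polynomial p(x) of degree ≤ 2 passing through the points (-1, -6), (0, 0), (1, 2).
-2*x**2 + 4*x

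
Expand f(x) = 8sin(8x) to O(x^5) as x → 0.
64*x - 2048*x**3/3 + O(x**5)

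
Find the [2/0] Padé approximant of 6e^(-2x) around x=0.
12*x**2 - 12*x + 6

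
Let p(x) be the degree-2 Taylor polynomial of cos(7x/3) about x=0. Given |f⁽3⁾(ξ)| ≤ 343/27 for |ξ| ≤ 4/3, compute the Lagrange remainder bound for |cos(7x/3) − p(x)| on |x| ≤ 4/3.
10976/2187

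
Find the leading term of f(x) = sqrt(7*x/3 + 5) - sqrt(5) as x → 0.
7*sqrt(5)*x/30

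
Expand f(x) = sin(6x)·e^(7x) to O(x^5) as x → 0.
6*x + 42*x**2 + 111*x**3 + 91*x**4 + O(x**5)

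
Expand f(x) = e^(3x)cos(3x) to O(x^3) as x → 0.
1 + 3*x + O(x**3)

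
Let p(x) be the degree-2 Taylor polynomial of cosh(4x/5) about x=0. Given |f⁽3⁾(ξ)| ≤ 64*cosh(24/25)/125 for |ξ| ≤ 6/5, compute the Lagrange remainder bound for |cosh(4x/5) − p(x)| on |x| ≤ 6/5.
2304*cosh(24/25)/15625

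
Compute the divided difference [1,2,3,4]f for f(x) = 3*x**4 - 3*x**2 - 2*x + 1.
30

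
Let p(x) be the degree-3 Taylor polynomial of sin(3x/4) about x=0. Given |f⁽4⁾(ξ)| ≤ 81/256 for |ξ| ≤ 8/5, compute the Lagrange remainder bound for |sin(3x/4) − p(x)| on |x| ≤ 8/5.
54/625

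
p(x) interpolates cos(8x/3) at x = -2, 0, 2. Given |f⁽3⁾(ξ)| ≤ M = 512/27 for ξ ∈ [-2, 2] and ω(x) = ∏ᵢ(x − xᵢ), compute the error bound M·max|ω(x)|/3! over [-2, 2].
4096*sqrt(3)/729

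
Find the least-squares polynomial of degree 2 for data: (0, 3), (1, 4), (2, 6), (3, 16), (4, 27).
16/5 + (-2)x + (2)x²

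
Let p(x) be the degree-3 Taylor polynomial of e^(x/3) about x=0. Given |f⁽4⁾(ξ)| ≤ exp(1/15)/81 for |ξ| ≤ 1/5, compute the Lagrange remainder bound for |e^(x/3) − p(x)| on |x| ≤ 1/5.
exp(1/15)/1215000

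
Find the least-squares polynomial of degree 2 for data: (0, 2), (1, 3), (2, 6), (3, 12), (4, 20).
71/35 + (-5/14)x + (17/14)x²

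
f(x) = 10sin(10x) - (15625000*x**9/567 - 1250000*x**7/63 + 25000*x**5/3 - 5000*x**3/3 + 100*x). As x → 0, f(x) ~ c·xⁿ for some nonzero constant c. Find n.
11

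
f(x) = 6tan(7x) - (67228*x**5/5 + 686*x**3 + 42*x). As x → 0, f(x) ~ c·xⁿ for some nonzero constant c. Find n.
7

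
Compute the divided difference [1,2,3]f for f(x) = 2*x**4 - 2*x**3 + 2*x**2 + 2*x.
40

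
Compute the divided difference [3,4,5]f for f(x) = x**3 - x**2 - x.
11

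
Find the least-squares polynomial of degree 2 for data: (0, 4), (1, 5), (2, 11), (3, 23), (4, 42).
21/5 + (-13/5)x + (3)x²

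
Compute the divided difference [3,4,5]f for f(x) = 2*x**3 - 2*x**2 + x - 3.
22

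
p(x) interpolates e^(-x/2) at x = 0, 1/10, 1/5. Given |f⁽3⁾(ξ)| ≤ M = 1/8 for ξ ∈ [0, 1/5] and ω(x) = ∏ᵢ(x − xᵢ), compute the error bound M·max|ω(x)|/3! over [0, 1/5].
sqrt(3)/216000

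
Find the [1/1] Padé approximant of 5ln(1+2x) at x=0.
10*x/(x + 1)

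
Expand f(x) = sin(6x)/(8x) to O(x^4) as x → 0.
3/4 - 9*x**2/2 + O(x**4)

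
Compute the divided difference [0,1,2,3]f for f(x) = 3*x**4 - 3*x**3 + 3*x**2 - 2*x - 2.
15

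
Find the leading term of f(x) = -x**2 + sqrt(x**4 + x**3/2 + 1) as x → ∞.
x/4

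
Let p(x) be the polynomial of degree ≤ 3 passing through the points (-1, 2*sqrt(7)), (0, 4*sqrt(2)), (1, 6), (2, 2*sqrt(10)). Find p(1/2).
-sqrt(10)/8 - sqrt(7)/8 + 9*sqrt(2)/4 + 27/8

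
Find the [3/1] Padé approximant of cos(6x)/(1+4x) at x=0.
(27*x**3/2 + 9*x**2 - 27*x/4 + 1)/(1 - 11*x/4)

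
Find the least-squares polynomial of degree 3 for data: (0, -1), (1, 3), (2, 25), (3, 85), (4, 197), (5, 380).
-58/63 + (-64/189)x + (275/252)x² + (307/108)x³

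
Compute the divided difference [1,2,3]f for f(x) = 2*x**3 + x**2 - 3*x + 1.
13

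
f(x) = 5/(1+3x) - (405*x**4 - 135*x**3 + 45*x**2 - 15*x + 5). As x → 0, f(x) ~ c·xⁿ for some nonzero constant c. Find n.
5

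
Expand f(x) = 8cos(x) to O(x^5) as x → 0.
8 - 4*x**2 + x**4/3 + O(x**5)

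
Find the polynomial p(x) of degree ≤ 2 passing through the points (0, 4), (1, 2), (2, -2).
-x**2 - x + 4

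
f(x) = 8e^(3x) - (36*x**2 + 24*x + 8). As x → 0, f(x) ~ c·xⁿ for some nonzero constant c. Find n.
3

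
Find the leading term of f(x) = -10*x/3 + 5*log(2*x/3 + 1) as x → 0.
-10*x**2/9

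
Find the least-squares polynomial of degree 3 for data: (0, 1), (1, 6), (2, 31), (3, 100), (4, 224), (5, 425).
7/6 + (-325/252)x + (209/84)x² + (53/18)x³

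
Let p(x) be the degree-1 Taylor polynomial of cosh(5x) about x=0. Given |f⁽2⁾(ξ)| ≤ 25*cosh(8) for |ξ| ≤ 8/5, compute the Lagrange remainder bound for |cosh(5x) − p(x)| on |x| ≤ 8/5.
32*cosh(8)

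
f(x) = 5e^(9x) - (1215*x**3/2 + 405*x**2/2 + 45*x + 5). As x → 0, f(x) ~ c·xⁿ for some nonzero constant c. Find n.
4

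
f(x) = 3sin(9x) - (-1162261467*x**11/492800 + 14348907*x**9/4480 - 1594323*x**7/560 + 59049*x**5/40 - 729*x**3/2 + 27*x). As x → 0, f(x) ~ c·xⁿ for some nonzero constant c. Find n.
13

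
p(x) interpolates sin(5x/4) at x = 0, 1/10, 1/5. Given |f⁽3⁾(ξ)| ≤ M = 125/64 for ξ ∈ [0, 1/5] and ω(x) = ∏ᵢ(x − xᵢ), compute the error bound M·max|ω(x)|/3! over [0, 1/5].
sqrt(3)/13824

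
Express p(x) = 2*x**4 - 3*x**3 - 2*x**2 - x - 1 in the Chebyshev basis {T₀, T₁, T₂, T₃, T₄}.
(-5/4)T₀ + (-13/4)T₁ + (-3/4)T₃ + (1/4)T₄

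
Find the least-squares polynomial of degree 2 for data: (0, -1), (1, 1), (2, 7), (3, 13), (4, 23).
-39/35 + (10/7)x + (8/7)x²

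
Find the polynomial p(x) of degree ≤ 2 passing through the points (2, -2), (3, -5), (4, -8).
4 - 3*x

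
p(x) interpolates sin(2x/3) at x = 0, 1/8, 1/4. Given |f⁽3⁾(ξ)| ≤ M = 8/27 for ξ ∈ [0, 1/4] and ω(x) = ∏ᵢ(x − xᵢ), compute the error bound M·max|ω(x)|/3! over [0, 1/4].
sqrt(3)/46656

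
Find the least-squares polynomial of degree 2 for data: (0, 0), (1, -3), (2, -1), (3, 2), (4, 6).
-16/35 + (-181/70)x + (15/14)x²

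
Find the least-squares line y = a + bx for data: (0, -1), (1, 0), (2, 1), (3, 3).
a = -6/5, b = 13/10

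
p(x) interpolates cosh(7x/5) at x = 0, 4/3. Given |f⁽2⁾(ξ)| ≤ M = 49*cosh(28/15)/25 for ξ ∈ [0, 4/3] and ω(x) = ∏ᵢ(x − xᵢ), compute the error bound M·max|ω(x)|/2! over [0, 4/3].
98*cosh(28/15)/225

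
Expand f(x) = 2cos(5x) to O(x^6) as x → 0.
2 - 25*x**2 + 625*x**4/12 + O(x**6)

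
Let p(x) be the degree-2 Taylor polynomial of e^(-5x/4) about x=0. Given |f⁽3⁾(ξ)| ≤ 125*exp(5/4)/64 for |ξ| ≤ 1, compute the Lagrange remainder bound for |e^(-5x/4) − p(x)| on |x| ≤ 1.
125*exp(5/4)/384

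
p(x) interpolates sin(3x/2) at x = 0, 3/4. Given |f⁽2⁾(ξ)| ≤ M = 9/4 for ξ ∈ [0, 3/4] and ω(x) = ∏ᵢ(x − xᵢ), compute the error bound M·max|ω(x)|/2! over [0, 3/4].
81/512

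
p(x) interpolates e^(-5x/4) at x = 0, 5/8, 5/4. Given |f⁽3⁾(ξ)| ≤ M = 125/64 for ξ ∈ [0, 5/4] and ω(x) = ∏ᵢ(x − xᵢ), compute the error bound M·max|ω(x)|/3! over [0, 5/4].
15625*sqrt(3)/884736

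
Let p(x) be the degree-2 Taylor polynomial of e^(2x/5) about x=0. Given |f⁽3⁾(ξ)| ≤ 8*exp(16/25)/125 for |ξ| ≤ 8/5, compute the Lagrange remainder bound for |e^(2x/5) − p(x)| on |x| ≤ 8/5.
2048*exp(16/25)/46875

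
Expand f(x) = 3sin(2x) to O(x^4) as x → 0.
6*x - 4*x**3 + O(x**4)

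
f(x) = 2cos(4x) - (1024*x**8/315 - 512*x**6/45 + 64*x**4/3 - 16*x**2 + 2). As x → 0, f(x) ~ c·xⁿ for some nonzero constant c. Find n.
10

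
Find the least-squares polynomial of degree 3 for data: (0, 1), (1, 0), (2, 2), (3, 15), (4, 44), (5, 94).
47/42 + (-419/252)x + (-17/21)x² + (35/36)x³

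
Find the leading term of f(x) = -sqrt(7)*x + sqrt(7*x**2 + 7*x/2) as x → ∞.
sqrt(7)/4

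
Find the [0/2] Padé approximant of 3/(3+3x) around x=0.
1/(x + 1)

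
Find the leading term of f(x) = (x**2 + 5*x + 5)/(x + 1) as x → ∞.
x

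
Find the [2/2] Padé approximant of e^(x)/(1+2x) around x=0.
(37*x**2/204 + 23*x/34 + 1)/(-131*x**2/204 + 57*x/34 + 1)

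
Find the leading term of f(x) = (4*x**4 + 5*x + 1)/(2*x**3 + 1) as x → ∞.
2*x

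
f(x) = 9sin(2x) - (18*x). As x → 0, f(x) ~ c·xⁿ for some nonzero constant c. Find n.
3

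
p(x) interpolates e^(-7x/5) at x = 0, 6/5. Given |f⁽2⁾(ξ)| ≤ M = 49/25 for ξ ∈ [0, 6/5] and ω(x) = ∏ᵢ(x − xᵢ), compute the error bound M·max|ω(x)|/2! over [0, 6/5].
441/1250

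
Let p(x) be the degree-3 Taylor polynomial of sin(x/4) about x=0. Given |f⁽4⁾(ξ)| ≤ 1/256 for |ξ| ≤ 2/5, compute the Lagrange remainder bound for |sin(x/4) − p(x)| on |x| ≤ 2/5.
1/240000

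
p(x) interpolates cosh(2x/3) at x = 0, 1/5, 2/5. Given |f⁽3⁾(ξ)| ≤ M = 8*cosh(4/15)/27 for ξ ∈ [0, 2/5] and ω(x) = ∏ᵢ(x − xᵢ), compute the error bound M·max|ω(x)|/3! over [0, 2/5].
8*sqrt(3)*cosh(4/15)/91125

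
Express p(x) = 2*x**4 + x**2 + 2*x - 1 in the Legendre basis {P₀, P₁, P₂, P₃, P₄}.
(-4/15)P₀ + (2)P₁ + (38/21)P₂ + (16/35)P₄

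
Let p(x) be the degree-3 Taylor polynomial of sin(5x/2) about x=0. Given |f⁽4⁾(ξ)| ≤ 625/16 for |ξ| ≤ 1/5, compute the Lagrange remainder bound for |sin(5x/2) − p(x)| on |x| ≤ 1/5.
1/384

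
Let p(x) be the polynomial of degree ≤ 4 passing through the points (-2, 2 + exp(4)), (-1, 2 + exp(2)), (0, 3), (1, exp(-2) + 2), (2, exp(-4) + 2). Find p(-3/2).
(-5 + 28*exp(2) + (186 + 140*exp(2) + 35*exp(4))*exp(4))*exp(-4)/128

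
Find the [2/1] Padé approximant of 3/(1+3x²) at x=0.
3 - 9*x**2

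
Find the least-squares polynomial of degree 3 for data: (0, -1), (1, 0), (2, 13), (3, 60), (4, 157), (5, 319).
-46/63 + (-313/189)x + (-49/36)x² + (313/108)x³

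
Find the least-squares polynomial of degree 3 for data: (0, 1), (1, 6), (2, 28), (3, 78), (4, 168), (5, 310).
121/126 + (587/756)x + (307/126)x² + (211/108)x³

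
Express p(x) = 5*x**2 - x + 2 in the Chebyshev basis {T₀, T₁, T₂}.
(9/2)T₀ - T₁ + (5/2)T₂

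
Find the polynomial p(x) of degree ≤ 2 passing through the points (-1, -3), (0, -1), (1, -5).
-3*x**2 - x - 1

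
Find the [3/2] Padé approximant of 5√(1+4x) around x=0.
(10*x**3 + 45*x**2 + 30*x + 5)/(3*x**2 + 4*x + 1)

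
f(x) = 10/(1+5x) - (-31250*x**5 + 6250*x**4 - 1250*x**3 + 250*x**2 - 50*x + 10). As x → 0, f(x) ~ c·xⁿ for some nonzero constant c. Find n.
6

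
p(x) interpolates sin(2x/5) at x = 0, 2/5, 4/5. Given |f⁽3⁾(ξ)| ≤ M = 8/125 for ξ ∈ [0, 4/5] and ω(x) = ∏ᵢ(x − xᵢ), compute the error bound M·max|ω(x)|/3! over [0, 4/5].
64*sqrt(3)/421875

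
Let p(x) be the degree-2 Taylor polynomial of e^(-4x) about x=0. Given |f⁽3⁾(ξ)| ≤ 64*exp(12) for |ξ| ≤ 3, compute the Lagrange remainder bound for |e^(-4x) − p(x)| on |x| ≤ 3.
288*exp(12)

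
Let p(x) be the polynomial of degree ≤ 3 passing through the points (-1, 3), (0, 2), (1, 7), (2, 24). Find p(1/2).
27/8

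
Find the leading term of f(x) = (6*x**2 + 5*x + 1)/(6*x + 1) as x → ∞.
x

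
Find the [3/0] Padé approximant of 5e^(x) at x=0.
5*x**3/6 + 5*x**2/2 + 5*x + 5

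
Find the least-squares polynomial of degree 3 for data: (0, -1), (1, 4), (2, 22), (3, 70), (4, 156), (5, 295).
-109/126 + (751/756)x + (319/252)x² + (56/27)x³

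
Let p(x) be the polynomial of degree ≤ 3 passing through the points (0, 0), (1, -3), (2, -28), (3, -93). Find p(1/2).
1/8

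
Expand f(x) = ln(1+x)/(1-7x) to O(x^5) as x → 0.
x + 13*x**2/2 + 275*x**3/6 + 3847*x**4/12 + O(x**5)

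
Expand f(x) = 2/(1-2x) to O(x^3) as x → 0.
2 + 4*x + 8*x**2 + O(x**3)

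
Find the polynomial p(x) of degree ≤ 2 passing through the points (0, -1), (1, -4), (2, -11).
-2*x**2 - x - 1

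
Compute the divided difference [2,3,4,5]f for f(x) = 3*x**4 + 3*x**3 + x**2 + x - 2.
45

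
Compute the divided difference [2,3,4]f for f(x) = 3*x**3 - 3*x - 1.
27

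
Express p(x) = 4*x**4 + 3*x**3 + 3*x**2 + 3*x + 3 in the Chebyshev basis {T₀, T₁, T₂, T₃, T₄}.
(6)T₀ + (21/4)T₁ + (7/2)T₂ + (3/4)T₃ + (1/2)T₄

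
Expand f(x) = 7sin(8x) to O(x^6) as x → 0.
56*x - 1792*x**3/3 + 28672*x**5/15 + O(x**6)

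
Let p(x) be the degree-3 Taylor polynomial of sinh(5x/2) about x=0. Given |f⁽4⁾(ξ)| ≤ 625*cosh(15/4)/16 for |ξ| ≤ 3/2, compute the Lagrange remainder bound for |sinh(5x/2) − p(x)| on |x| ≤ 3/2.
16875*cosh(15/4)/2048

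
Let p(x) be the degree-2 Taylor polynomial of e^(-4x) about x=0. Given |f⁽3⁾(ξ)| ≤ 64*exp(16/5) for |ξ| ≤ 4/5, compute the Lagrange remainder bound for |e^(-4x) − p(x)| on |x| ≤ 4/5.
2048*exp(16/5)/375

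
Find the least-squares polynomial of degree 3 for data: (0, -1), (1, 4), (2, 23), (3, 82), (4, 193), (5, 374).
-40/63 + (43/378)x + (43/126)x² + (79/27)x³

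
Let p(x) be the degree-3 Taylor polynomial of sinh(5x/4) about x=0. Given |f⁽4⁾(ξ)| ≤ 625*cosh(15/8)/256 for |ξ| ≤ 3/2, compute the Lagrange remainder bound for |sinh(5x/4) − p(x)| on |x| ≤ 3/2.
16875*cosh(15/8)/32768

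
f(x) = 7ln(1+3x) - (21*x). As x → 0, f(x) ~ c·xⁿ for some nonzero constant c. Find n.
2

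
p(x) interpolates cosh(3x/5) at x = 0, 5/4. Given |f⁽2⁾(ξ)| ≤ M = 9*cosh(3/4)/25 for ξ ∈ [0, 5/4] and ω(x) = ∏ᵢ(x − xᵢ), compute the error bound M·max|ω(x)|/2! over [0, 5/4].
9*cosh(3/4)/128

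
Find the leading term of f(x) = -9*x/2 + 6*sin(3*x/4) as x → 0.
-27*x**3/64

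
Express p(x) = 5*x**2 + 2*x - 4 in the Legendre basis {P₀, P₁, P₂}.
(-7/3)P₀ + (2)P₁ + (10/3)P₂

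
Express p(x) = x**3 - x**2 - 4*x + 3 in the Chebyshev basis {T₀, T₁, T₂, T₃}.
(5/2)T₀ + (-13/4)T₁ + (-1/2)T₂ + (1/4)T₃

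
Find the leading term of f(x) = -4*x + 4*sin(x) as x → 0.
-2*x**3/3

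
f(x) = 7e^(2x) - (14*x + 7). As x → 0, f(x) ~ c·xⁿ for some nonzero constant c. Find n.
2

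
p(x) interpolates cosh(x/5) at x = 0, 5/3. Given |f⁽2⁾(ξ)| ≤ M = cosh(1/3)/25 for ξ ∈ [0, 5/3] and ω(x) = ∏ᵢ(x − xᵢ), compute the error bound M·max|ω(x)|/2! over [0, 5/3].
cosh(1/3)/72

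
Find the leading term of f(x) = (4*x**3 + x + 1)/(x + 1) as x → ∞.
4*x**2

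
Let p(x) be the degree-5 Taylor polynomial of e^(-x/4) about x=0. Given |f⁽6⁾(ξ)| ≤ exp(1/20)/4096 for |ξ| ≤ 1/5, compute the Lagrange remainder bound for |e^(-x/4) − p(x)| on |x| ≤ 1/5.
exp(1/20)/46080000000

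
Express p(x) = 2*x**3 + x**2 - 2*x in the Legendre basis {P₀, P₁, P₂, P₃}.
(1/3)P₀ + (-4/5)P₁ + (2/3)P₂ + (4/5)P₃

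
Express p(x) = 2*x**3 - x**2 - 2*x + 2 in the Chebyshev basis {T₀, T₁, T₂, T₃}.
(3/2)T₀ + (-1/2)T₁ + (-1/2)T₂ + (1/2)T₃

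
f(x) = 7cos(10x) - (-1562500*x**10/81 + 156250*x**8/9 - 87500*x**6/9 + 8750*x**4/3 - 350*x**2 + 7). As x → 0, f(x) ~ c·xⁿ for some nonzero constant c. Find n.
12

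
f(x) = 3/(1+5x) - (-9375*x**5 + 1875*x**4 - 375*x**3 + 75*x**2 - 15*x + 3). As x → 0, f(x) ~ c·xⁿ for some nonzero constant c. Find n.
6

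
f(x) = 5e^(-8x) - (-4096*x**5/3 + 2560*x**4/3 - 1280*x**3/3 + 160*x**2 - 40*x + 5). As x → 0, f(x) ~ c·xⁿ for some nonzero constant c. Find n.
6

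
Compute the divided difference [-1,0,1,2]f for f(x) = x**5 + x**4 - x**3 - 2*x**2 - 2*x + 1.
6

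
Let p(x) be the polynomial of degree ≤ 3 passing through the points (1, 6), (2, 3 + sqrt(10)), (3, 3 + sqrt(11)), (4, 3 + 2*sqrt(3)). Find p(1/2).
-35*sqrt(10)/16 - 5*sqrt(3)/8 + 21*sqrt(11)/16 + 153/16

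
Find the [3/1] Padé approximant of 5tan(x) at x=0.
5*x*(x**2 + 3)/3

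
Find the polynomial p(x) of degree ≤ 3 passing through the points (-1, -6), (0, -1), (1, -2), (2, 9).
3*x**3 - 3*x**2 - x - 1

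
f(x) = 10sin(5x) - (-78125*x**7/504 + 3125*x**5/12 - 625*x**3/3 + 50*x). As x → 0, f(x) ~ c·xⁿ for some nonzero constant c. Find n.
9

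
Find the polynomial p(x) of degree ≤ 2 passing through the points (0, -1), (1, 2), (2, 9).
2*x**2 + x - 1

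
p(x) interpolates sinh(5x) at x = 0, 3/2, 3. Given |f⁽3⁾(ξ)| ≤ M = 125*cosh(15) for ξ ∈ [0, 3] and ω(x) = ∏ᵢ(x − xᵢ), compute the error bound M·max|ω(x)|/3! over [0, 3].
125*sqrt(3)*cosh(15)/8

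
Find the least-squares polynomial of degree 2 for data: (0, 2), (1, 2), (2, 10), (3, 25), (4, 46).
9/5 + (-29/10)x + (7/2)x²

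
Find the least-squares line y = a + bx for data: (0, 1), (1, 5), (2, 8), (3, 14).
a = 7/10, b = 21/5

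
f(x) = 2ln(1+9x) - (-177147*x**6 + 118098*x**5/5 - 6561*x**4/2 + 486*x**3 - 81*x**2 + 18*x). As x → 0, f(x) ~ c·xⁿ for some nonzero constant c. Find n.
7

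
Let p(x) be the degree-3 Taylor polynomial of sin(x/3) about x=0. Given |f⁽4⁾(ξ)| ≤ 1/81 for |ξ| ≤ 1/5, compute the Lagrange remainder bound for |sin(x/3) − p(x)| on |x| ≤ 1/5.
1/1215000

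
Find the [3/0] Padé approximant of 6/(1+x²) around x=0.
6 - 6*x**2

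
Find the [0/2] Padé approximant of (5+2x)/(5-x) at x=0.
1/(6*x**2/25 - 3*x/5 + 1)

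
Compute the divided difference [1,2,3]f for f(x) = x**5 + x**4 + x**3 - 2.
121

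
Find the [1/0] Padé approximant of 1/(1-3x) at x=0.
3*x + 1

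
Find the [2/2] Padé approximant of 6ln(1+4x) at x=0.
24*x*(2*x + 1)/(8*x**2/3 + 4*x + 1)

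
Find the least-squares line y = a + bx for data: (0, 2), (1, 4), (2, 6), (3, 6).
a = 12/5, b = 7/5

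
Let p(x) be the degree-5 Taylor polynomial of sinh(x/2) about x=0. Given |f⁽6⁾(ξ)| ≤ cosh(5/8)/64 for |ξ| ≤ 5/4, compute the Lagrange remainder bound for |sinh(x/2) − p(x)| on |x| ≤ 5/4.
3125*cosh(5/8)/37748736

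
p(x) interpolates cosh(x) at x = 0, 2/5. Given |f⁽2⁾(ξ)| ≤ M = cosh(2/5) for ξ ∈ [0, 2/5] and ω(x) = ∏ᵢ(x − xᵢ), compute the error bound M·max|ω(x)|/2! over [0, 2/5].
cosh(2/5)/50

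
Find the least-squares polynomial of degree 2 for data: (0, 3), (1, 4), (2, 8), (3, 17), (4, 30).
22/7 + (-111/70)x + (29/14)x²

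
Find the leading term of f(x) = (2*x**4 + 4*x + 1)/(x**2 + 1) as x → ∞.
2*x**2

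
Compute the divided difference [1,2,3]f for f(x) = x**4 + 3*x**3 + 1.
43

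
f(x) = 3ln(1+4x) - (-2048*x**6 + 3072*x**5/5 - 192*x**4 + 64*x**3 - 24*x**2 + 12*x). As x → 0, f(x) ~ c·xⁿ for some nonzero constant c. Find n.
7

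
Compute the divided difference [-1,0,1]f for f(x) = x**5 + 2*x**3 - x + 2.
0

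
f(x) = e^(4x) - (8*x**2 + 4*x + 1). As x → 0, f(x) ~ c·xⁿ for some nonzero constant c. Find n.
3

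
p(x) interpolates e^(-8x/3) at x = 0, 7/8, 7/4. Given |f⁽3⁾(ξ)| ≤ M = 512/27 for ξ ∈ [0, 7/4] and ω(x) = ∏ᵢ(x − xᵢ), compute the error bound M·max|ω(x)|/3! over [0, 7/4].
343*sqrt(3)/729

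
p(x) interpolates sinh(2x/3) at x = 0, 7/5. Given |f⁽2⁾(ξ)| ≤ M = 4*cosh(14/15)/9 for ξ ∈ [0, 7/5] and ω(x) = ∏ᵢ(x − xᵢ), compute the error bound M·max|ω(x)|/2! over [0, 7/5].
49*cosh(14/15)/450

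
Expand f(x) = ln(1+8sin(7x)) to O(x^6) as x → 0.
56*x - 1568*x**2 + 174244*x**3/3 - 7299040*x**4/3 + 326139835*x**5/3 + O(x**6)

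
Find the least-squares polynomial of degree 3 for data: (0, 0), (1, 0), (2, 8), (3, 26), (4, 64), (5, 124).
-4/63 + (-208/189)x + (5/9)x² + (25/27)x³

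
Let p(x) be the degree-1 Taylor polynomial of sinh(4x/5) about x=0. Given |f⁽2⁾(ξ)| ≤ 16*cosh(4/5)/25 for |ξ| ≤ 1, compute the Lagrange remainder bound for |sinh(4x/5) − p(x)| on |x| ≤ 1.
8*cosh(4/5)/25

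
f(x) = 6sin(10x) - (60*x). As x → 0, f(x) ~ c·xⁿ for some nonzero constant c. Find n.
3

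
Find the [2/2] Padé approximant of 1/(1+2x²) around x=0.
1/(2*x**2 + 1)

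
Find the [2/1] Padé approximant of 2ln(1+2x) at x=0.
4*x*(x + 3)/(3*(4*x/3 + 1))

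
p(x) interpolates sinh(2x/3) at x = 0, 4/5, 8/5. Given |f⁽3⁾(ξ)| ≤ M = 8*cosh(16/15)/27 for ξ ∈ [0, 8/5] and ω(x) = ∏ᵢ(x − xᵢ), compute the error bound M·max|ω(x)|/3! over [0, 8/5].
512*sqrt(3)*cosh(16/15)/91125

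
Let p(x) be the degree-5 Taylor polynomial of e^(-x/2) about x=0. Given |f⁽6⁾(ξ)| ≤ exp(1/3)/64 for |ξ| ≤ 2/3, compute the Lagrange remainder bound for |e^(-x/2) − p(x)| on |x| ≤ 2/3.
exp(1/3)/524880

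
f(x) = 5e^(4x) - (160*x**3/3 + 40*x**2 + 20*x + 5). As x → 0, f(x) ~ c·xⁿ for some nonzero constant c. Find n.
4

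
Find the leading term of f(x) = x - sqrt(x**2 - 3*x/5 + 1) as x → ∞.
3/10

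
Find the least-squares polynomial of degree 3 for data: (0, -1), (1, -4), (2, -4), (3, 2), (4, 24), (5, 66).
-137/126 + (-919/756)x + (-151/63)x² + (115/108)x³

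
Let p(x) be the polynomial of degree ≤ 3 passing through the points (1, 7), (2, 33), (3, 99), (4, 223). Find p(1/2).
27/8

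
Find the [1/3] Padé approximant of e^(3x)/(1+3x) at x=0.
(9*x/8 + 1)/(63*x**3/16 - 9*x**2/2 + 9*x/8 + 1)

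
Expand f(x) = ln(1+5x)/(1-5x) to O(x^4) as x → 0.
5*x + 25*x**2/2 + 625*x**3/6 + O(x**4)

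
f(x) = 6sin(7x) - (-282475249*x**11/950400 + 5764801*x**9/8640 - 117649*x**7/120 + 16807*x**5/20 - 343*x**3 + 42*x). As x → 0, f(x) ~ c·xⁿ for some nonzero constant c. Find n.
13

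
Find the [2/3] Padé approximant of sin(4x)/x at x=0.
(4 - 112*x**2/15)/(4*x**2/5 + 1)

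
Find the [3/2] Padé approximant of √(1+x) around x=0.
(x**3/32 + 9*x**2/16 + 3*x/2 + 1)/(3*x**2/16 + x + 1)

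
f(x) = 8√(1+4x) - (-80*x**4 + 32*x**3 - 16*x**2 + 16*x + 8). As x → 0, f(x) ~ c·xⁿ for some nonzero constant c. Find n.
5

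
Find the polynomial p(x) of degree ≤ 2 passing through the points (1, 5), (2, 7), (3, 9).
2*x + 3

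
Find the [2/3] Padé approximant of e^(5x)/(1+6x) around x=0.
(2525*x**2/1108 + 710*x/277 + 1)/(38525*x**3/3324 - 14025*x**2/1108 + 987*x/277 + 1)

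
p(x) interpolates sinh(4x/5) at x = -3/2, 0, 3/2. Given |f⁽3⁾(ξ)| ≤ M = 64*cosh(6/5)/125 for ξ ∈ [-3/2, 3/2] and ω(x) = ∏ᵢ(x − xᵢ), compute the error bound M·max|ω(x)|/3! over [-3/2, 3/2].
8*sqrt(3)*cosh(6/5)/125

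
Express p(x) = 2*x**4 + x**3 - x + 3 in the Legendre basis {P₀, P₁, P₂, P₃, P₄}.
(17/5)P₀ + (-2/5)P₁ + (8/7)P₂ + (2/5)P₃ + (16/35)P₄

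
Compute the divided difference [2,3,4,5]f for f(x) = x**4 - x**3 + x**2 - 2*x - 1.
13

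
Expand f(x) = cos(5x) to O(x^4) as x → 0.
1 - 25*x**2/2 + O(x**4)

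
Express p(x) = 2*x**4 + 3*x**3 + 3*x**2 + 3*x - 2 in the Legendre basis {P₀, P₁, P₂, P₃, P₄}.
(-3/5)P₀ + (24/5)P₁ + (22/7)P₂ + (6/5)P₃ + (16/35)P₄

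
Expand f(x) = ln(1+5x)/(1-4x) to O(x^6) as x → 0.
5*x + 15*x**2/2 + 215*x**3/3 + 1565*x**4/12 + 3440*x**5/3 + O(x**6)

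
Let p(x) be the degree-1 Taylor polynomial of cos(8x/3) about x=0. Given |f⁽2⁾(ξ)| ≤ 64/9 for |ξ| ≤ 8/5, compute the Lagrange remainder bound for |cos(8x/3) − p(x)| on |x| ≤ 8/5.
2048/225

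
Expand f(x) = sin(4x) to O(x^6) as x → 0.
4*x - 32*x**3/3 + 128*x**5/15 + O(x**6)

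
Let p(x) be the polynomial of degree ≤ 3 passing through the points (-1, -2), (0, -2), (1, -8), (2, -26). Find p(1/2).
-31/8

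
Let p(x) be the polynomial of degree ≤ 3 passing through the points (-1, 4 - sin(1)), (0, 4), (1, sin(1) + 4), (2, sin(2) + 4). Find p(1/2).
-sin(2)/16 + 5*sin(1)/8 + 4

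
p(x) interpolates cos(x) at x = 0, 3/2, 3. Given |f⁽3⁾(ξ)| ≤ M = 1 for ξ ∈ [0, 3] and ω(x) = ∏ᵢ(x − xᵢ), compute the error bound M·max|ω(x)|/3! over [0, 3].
sqrt(3)/8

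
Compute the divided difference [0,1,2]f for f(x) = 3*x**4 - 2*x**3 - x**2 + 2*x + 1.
14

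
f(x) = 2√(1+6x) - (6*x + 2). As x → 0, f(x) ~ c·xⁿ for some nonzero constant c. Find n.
2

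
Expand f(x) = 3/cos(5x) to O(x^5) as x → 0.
3 + 75*x**2/2 + 3125*x**4/8 + O(x**5)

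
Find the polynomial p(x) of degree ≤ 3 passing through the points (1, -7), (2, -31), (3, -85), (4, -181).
-2*x**3 - 3*x**2 - x - 1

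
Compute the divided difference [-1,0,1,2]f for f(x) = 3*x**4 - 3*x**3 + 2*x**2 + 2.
3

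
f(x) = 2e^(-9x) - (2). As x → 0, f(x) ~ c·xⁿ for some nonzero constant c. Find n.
1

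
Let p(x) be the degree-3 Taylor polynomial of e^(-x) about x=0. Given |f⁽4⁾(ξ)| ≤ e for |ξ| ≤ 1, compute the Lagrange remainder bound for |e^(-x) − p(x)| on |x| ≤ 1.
e/24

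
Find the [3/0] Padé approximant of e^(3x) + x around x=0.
9*x**3/2 + 9*x**2/2 + 4*x + 1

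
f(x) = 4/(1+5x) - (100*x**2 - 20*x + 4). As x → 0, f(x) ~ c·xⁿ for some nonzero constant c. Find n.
3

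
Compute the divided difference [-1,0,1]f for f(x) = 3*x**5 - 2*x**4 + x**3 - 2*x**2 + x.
-4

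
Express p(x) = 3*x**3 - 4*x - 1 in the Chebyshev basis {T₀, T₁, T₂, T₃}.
-T₀ + (-7/4)T₁ + (3/4)T₃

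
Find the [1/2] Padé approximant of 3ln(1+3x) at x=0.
9*x/(-3*x**2/4 + 3*x/2 + 1)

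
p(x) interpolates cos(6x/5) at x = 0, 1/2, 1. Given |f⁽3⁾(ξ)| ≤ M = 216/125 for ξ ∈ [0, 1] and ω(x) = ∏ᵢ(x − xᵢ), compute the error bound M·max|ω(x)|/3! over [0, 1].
sqrt(3)/125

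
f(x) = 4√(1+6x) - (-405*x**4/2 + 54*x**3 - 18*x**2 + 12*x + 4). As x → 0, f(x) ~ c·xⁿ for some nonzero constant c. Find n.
5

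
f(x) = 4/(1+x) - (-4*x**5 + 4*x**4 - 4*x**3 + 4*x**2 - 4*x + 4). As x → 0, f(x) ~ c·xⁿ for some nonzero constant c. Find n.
6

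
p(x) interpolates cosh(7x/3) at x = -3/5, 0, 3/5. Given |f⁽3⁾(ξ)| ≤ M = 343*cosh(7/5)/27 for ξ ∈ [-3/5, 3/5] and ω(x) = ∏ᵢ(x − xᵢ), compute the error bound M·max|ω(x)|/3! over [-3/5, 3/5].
343*sqrt(3)*cosh(7/5)/3375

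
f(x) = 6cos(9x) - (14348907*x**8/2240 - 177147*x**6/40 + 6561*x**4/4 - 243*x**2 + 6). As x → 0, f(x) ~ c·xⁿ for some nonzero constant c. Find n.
10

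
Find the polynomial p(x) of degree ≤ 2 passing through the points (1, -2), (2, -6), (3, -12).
-x**2 - x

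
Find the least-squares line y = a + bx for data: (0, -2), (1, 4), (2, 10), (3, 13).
a = -7/5, b = 51/10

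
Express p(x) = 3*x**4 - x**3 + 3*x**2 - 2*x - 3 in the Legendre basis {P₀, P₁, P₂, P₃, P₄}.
(-7/5)P₀ + (-13/5)P₁ + (26/7)P₂ + (-2/5)P₃ + (24/35)P₄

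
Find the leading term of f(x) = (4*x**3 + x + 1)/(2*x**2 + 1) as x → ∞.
2*x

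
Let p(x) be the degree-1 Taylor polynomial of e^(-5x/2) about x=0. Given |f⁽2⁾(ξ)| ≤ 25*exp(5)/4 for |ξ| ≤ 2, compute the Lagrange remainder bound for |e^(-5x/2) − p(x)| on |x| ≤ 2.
25*exp(5)/2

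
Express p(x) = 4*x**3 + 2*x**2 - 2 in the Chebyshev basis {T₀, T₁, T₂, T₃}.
-T₀ + (3)T₁ + T₂ + T₃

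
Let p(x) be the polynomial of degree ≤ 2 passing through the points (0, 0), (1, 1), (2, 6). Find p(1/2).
0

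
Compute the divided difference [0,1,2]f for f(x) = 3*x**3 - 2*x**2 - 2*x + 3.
7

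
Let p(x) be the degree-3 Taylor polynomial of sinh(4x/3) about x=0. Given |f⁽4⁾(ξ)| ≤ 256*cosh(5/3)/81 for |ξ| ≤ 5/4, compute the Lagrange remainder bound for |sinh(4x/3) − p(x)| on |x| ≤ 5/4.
625*cosh(5/3)/1944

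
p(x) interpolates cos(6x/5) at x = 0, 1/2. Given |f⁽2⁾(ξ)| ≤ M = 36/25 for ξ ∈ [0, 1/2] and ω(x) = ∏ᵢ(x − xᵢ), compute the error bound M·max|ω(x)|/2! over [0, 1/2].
9/200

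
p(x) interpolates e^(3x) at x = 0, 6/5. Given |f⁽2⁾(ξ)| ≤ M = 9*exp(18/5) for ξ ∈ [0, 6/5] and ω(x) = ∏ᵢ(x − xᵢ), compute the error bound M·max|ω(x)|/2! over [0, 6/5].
81*exp(18/5)/50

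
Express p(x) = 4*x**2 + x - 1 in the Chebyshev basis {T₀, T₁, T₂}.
T₀ + T₁ + (2)T₂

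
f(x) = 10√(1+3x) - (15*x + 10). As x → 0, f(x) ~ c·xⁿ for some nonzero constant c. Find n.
2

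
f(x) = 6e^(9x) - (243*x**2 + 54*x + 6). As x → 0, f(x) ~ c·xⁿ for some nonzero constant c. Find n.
3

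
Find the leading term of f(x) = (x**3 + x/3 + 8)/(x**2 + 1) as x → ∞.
x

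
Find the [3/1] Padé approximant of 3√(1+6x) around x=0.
(-81*x**3/8 + 81*x**2/4 + 81*x/4 + 3)/(15*x/4 + 1)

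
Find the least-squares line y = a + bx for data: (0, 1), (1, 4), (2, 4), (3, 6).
a = 3/2, b = 3/2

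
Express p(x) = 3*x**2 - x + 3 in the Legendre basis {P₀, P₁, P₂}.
(4)P₀ - P₁ + (2)P₂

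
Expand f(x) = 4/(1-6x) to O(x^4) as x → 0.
4 + 24*x + 144*x**2 + 864*x**3 + O(x**4)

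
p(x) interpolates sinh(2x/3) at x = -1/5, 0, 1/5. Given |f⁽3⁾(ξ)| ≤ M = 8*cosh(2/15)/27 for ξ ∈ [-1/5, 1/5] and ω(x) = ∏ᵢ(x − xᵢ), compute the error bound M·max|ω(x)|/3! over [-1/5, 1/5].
8*sqrt(3)*cosh(2/15)/91125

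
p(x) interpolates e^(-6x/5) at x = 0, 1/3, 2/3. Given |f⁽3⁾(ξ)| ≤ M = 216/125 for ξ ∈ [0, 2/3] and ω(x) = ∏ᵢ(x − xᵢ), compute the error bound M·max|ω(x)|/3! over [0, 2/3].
8*sqrt(3)/3375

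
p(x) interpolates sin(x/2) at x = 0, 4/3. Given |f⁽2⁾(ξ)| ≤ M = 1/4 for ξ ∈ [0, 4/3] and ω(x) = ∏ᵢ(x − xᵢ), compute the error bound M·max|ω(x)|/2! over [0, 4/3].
1/18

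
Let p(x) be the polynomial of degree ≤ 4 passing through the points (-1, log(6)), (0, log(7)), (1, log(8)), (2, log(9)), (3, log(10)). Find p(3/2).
log(4*15**(123/128)*2**(3/32)*7**(27/32)/35)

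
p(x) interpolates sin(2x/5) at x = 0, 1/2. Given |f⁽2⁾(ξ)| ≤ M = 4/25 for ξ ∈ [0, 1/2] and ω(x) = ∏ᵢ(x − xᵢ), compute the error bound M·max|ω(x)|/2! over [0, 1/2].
1/200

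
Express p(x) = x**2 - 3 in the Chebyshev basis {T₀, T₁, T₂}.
(-5/2)T₀ + (1/2)T₂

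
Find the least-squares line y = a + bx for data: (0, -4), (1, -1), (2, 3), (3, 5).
a = -39/10, b = 31/10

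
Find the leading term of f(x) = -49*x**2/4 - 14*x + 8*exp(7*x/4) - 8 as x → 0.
343*x**3/48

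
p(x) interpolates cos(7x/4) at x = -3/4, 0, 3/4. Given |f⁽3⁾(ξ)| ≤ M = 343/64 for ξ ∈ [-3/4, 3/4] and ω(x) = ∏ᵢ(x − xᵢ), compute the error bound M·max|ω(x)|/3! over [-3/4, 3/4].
343*sqrt(3)/4096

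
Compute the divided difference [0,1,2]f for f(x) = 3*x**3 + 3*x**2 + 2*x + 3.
12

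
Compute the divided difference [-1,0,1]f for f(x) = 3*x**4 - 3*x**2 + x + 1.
0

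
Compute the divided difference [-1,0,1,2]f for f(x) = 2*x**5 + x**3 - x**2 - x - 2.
11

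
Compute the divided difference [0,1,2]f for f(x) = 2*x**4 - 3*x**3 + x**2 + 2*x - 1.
6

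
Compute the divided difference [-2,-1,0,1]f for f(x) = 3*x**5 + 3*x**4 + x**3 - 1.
10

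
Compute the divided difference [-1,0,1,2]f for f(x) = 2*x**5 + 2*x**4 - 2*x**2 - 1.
14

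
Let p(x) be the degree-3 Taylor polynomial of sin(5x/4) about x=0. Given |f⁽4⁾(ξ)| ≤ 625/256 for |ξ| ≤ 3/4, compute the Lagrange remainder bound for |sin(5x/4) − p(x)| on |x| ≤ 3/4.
16875/524288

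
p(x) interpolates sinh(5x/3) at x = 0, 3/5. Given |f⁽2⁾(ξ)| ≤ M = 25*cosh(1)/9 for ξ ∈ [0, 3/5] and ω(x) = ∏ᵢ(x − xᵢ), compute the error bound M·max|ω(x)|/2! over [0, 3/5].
cosh(1)/8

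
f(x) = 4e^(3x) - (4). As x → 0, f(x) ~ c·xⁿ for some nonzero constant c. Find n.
1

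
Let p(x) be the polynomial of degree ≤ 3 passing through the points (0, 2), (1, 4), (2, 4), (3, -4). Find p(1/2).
23/8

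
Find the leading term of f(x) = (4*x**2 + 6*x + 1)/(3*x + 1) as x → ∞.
4*x/3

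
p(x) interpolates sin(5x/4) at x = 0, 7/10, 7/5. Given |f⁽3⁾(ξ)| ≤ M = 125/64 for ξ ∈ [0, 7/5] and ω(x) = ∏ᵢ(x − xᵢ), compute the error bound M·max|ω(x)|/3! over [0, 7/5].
343*sqrt(3)/13824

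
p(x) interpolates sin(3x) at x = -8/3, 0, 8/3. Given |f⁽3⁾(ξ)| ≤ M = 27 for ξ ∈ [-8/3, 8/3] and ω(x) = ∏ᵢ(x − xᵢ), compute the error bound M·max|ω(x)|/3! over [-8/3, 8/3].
512*sqrt(3)/27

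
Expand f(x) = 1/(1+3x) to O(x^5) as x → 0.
1 - 3*x + 9*x**2 - 27*x**3 + 81*x**4 + O(x**5)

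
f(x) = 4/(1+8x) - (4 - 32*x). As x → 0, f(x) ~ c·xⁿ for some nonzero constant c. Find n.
2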